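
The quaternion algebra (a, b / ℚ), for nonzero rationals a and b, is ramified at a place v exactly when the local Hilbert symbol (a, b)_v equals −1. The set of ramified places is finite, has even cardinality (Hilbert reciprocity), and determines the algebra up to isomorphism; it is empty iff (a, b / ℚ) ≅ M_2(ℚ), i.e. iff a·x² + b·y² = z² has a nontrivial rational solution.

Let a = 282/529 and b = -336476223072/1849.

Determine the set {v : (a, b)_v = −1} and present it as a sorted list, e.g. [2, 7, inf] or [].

[31, 47]

(a, b) ≡ (282, -8742) mod (ℚ^×)²; places V = {2, 3, 11, 23, 31, 43, 47, ∞}.
(a,b)_2: α=1, β=5; u≡5, v≡5 (mod 8); ε(u)ε(v)=0·0, αω(v)=1·1, βω(u)=5·1; sum ≡ 0  ⇒  +1.
(a,b)_31: α=0, u≡17; β=1, v≡10 (mod 31); (17|31)=-1, (10|31)=+1; sign (−1)^0·-1^1·+1^0 = -1.
(a,b)_23: α=-2, u≡6; β=0, v≡15 (mod 23); (6|23)=+1, (15|23)=-1; sign (−1)^0·+1^0·-1^-2 = +1.
(a,b)_11: α=0, u≡7; β=2, v≡5 (mod 11); (7|11)=-1, (5|11)=+1; sign (−1)^0·-1^2·+1^0 = +1.
(a,b)_3: α=1, u≡1; β=3, v≡2 (mod 3); (1|3)=+1, (2|3)=-1; sign (−1)^1·+1^3·-1^1 = +1.
(a,b)_43: α=0, u≡25; β=-2, v≡20 (mod 43); (25|43)=+1, (20|43)=-1; sign (−1)^0·+1^-2·-1^0 = +1.
(a,b)_∞: sgn(282)=+, sgn(-8742)=−, so +1.
(a,b)_47: α=1, u≡24; β=3, v≡16 (mod 47); (24|47)=+1, (16|47)=+1; sign (−1)^1·+1^3·+1^1 = -1.
|Ram(282, -8742)| = 2, even; anisotropic at {31, 47}.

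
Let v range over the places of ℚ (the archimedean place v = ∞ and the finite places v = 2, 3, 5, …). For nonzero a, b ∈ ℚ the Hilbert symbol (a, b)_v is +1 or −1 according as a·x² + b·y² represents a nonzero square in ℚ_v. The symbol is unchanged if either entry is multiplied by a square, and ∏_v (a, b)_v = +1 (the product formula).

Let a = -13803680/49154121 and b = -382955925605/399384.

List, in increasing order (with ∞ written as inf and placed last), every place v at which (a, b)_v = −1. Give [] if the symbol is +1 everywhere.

[2, 23, 31, inf]

(a, b) ≡ (-7130, -296670) mod (ℚ^×)²; places V = {2, 3, 5, 11, 19, 23, 29, 31, 41, 43, ∞}.
(a,b)_41: α=-2, u≡25; β=0, v≡22 (mod 41); (25|41)=+1, (22|41)=-1; sign (−1)^0·+1^0·-1^-2 = +1.
(a,b)_∞: sgn(-7130)=−, sgn(-296670)=−, so -1.
(a,b)_19: α=-2, u≡15; β=0, v≡15 (mod 19); (15|19)=-1, (15|19)=-1; sign (−1)^0·-1^0·-1^-2 = +1.
(a,b)_23: α=1, u≡3; β=2, v≡15 (mod 23); (3|23)=+1, (15|23)=-1; sign (−1)^0·+1^2·-1^1 = -1.
(a,b)_11: α=2, u≡9; β=5, v≡10 (mod 11); (9|11)=+1, (10|11)=-1; sign (−1)^0·+1^5·-1^2 = +1.
(a,b)_2: α=5, β=-3; u≡3, v≡1 (mod 8); ε(u)ε(v)=1·0, αω(v)=5·0, βω(u)=-3·1; sum ≡ 1  ⇒  -1.
(a,b)_31: α=1, u≡20; β=1, v≡25 (mod 31); (20|31)=+1, (25|31)=+1; sign (−1)^1·+1^1·+1^1 = -1.
(a,b)_3: α=-4, u≡1; β=-3, v≡2 (mod 3); (1|3)=+1, (2|3)=-1; sign (−1)^0·+1^-3·-1^-4 = +1.
(a,b)_29: α=0, u≡16; β=1, v≡13 (mod 29); (16|29)=+1, (13|29)=+1; sign (−1)^0·+1^1·+1^0 = +1.
(a,b)_5: α=1, u≡4; β=1, v≡1 (mod 5); (4|5)=+1, (1|5)=+1; sign (−1)^0·+1^1·+1^1 = +1.
(a,b)_43: α=0, u≡2; β=-2, v≡32 (mod 43); (2|43)=-1, (32|43)=-1; sign (−1)^0·-1^-2·-1^0 = +1.
|Ram(-7130, -296670)| = 4, even; anisotropic at {2, 23, 31, ∞}.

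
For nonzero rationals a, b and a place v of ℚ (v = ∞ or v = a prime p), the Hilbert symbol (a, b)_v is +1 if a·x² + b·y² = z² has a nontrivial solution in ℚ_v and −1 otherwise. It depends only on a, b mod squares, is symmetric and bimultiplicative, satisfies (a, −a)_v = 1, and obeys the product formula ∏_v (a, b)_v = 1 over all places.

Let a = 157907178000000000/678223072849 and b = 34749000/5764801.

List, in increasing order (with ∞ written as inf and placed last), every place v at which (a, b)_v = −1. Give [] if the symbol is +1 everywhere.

[5, 13]

(a, b) ≡ (2145, 4290) mod (ℚ^×)²; places V = {2, 3, 5, 7, 11, 13, ∞}.
(a,b)_7: α=-14, u≡5; β=-8, v≡6 (mod 7); (5|7)=-1, (6|7)=-1; sign (−1)^0·-1^-8·-1^-14 = +1.
(a,b)_11: α=3, u≡10; β=1, v≡1 (mod 11); (10|11)=-1, (1|11)=+1; sign (−1)^1·-1^1·+1^3 = +1.
(a,b)_2: α=10, β=3; u≡1, v≡1 (mod 8); ε(u)ε(v)=0·0, αω(v)=10·0, βω(u)=3·0; sum ≡ 0  ⇒  +1.
(a,b)_∞: sgn(2145)=+, sgn(4290)=+, so +1.
(a,b)_5: α=9, u≡4; β=3, v≡2 (mod 5); (4|5)=+1, (2|5)=-1; sign (−1)^0·+1^3·-1^9 = -1.
(a,b)_3: α=3, u≡1; β=5, v≡2 (mod 3); (1|3)=+1, (2|3)=-1; sign (−1)^1·+1^5·-1^3 = +1.
(a,b)_13: α=3, u≡12; β=1, v≡6 (mod 13); (12|13)=+1, (6|13)=-1; sign (−1)^0·+1^1·-1^3 = -1.
Ram(2145, 4290) = {5, 13}; no ℚ_5-point on the conic.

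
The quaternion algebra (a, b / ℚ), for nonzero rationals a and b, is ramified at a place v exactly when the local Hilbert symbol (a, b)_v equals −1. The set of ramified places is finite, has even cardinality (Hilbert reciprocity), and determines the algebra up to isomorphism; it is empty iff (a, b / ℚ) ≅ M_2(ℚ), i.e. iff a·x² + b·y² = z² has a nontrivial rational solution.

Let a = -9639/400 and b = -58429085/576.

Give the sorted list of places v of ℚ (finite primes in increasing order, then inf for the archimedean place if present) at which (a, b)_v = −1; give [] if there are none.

Mod squares: a ≡ -119, b ≡ -482885. Check v ∈ {∞, 2, 3, 5, 7, 11, 13, 17, 19, 23}.
v=23: a=23^0·(≡10), b=23^1·(≡1) mod 23; (10|23)=-1, (1|23)=+1; (−1)^{0·1·11}·(-1)^1·(+1)^0 = -1.
v=2: v_2(a)=-4, v_2(b)=-6; units ≡ 1, 3 (mod 8); ε·ε+αω+βω = 0·1+-4·1+-6·0 ≡ 0  ⇒  (a,b)_2 = +1.
v=11: a=11^0·(≡2), b=11^2·(≡1) mod 11; (2|11)=-1, (1|11)=+1; (−1)^{0·2·5}·(-1)^2·(+1)^0 = +1.
v=7: a=7^1·(≡2), b=7^0·(≡3) mod 7; (2|7)=+1, (3|7)=-1; (−1)^{1·0·3}·(+1)^0·(-1)^1 = -1.
v=∞: -119 < 0 and -482885 < 0  ⇒  (a,b)_∞ = -1.
v=13: a=13^0·(≡2), b=13^1·(≡9) mod 13; (2|13)=-1, (9|13)=+1; (−1)^{0·1·6}·(-1)^1·(+1)^0 = -1.
v=3: a=3^4·(≡1), b=3^-2·(≡1) mod 3; (1|3)=+1, (1|3)=+1; (−1)^{4·-2·1}·(+1)^-2·(+1)^4 = +1.
v=5: a=5^-2·(≡1), b=5^1·(≡3) mod 5; (1|5)=+1, (3|5)=-1; (−1)^{-2·1·2}·(+1)^1·(-1)^-2 = +1.
v=17: a=17^1·(≡5), b=17^1·(≡15) mod 17; (5|17)=-1, (15|17)=+1; (−1)^{1·1·8}·(-1)^1·(+1)^1 = -1.
v=19: a=19^0·(≡13), b=19^1·(≡5) mod 19; (13|19)=-1, (5|19)=+1; (−1)^{0·1·9}·(-1)^1·(+1)^0 = -1.
(-119, -482885 / ℚ) ramifies at {7, 13, 17, 19, 23, ∞}: a division algebra.

[7, 13, 17, 19, 23, inf]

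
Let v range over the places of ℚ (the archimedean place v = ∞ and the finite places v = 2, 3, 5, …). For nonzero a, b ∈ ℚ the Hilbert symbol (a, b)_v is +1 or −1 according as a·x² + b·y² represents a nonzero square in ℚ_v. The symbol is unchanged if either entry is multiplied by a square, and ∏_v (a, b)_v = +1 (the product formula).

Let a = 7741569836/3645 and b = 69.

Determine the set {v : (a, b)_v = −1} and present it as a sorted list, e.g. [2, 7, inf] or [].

(a, b) ≡ (95095, 69) mod (ℚ^×)²; places V = {2, 3, 5, 7, 11, 13, 19, 23, 29, ∞}.
(a,b)_13: α=1, u≡4; β=0, v≡4 (mod 13); (4|13)=+1, (4|13)=+1; sign (−1)^0·+1^0·+1^1 = +1.
(a,b)_11: α=3, u≡10; β=0, v≡3 (mod 11); (10|11)=-1, (3|11)=+1; sign (−1)^0·-1^0·+1^3 = +1.
(a,b)_3: α=-6, u≡1; β=1, v≡2 (mod 3); (1|3)=+1, (2|3)=-1; sign (−1)^0·+1^1·-1^-6 = +1.
(a,b)_2: α=2, β=0; u≡7, v≡5 (mod 8); ε(u)ε(v)=1·0, αω(v)=2·1, βω(u)=0·0; sum ≡ 0  ⇒  +1.
(a,b)_7: α=1, u≡3; β=0, v≡6 (mod 7); (3|7)=-1, (6|7)=-1; sign (−1)^0·-1^0·-1^1 = -1.
(a,b)_∞: sgn(95095)=+, sgn(69)=+, so +1.
(a,b)_19: α=1, u≡14; β=0, v≡12 (mod 19); (14|19)=-1, (12|19)=-1; sign (−1)^0·-1^0·-1^1 = -1.
(a,b)_23: α=0, u≡6; β=1, v≡3 (mod 23); (6|23)=+1, (3|23)=+1; sign (−1)^0·+1^1·+1^0 = +1.
(a,b)_5: α=-1, u≡4; β=0, v≡4 (mod 5); (4|5)=+1, (4|5)=+1; sign (−1)^0·+1^0·+1^-1 = +1.
(a,b)_29: α=2, u≡24; β=0, v≡11 (mod 29); (24|29)=+1, (11|29)=-1; sign (−1)^0·+1^0·-1^2 = +1.
|Ram(95095, 69)| = 2, even; anisotropic at {7, 19}.

[7, 19]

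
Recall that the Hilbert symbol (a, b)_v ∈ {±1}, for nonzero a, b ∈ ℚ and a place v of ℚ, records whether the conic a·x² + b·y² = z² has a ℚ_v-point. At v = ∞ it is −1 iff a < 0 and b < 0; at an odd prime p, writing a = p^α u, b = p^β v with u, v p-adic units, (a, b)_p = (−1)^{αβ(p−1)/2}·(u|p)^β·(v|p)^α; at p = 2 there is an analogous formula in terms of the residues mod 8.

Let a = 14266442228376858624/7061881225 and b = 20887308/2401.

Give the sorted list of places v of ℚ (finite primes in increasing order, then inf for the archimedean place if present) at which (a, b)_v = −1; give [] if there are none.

Mod squares: a ≡ 551, b ≡ 7163. Check v ∈ {∞, 2, 3, 5, 7, 13, 19, 29}.
v=19: a=19^3·(≡12), b=19^1·(≡7) mod 19; (12|19)=-1, (7|19)=+1; (−1)^{3·1·9}·(-1)^1·(+1)^3 = +1.
v=7: a=7^-10·(≡5), b=7^-4·(≡1) mod 7; (5|7)=-1, (1|7)=+1; (−1)^{-10·-4·3}·(-1)^-4·(+1)^-10 = +1.
v=3: a=3^6·(≡2), b=3^6·(≡2) mod 3; (2|3)=-1, (2|3)=-1; (−1)^{6·6·1}·(-1)^6·(-1)^6 = +1.
v=5: a=5^-2·(≡1), b=5^0·(≡3) mod 5; (1|5)=+1, (3|5)=-1; (−1)^{-2·0·2}·(+1)^0·(-1)^-2 = +1.
v=13: a=13^4·(≡11), b=13^1·(≡8) mod 13; (11|13)=-1, (8|13)=-1; (−1)^{4·1·6}·(-1)^1·(-1)^4 = -1.
v=∞: 551 > 0 and 7163 > 0  ⇒  (a,b)_∞ = +1.
v=29: a=29^3·(≡3), b=29^1·(≡18) mod 29; (3|29)=-1, (18|29)=-1; (−1)^{3·1·14}·(-1)^1·(-1)^3 = +1.
v=2: v_2(a)=12, v_2(b)=2; units ≡ 7, 3 (mod 8); ε·ε+αω+βω = 1·1+12·1+2·0 ≡ 1  ⇒  (a,b)_2 = -1.
Ram(551, 7163) = {2, 13}; no ℚ_2-point on the conic.

[2, 13]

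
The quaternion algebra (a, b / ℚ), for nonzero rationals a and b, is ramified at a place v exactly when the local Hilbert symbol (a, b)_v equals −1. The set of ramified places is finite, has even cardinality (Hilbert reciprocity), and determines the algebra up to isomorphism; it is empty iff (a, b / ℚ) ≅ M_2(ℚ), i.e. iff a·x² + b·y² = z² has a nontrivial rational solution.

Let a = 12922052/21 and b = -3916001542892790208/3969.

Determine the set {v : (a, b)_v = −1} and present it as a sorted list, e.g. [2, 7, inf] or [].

[3, 7, 11, 19]

Mod squares: a ≡ 67840773, b ≡ -5863. Check v ∈ {∞, 2, 3, 7, 11, 13, 19, 29, 41}.
v=29: a=29^1·(≡25), b=29^2·(≡16) mod 29; (25|29)=+1, (16|29)=+1; (−1)^{1·2·14}·(+1)^2·(+1)^1 = +1.
v=11: a=11^1·(≡2), b=11^3·(≡7) mod 11; (2|11)=-1, (7|11)=-1; (−1)^{1·3·5}·(-1)^3·(-1)^1 = -1.
v=13: a=13^1·(≡3), b=13^3·(≡3) mod 13; (3|13)=+1, (3|13)=+1; (−1)^{1·3·6}·(+1)^3·(+1)^1 = +1.
v=19: a=19^1·(≡11), b=19^2·(≡8) mod 19; (11|19)=+1, (8|19)=-1; (−1)^{1·2·9}·(+1)^2·(-1)^1 = -1.
v=7: a=7^-1·(≡1), b=7^-2·(≡6) mod 7; (1|7)=+1, (6|7)=-1; (−1)^{-1·-2·3}·(+1)^-2·(-1)^-1 = -1.
v=∞: 67840773 > 0 and -5863 < 0  ⇒  (a,b)_∞ = +1.
v=41: a=41^1·(≡10), b=41^3·(≡4) mod 41; (10|41)=+1, (4|41)=+1; (−1)^{1·3·20}·(+1)^3·(+1)^1 = +1.
v=2: v_2(a)=2, v_2(b)=6; units ≡ 5, 1 (mod 8); ε·ε+αω+βω = 0·0+2·0+6·1 ≡ 0  ⇒  (a,b)_2 = +1.
v=3: a=3^-1·(≡2), b=3^-4·(≡2) mod 3; (2|3)=-1, (2|3)=-1; (−1)^{-1·-4·1}·(-1)^-4·(-1)^-1 = -1.
(67840773, -5863 / ℚ) ramifies at {3, 7, 11, 19}: a division algebra.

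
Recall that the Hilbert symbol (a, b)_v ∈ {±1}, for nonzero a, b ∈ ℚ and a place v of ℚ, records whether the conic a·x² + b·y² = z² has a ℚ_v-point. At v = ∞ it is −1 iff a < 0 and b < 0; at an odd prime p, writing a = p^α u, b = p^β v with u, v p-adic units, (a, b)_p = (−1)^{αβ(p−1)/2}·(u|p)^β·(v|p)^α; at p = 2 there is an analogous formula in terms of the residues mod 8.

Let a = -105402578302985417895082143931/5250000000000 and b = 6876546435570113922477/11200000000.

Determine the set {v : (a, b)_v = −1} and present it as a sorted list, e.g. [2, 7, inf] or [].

Mod squares: a ≡ -257439, b ≡ 651. Check v ∈ {∞, 2, 3, 5, 7, 11, 13, 17, 23, 31, 41}.
v=17: a=17^2·(≡8), b=17^2·(≡11) mod 17; (8|17)=+1, (11|17)=-1; (−1)^{2·2·8}·(+1)^2·(-1)^2 = +1.
v=31: a=31^4·(≡25), b=31^3·(≡15) mod 31; (25|31)=+1, (15|31)=-1; (−1)^{4·3·15}·(+1)^3·(-1)^4 = +1.
v=23: a=23^3·(≡1), b=23^2·(≡19) mod 23; (1|23)=+1, (19|23)=-1; (−1)^{3·2·11}·(+1)^2·(-1)^3 = -1.
v=11: a=11^8·(≡9), b=11^6·(≡2) mod 11; (9|11)=+1, (2|11)=-1; (−1)^{8·6·5}·(+1)^6·(-1)^8 = +1.
v=5: a=5^-12·(≡1), b=5^-8·(≡1) mod 5; (1|5)=+1, (1|5)=+1; (−1)^{-12·-8·2}·(+1)^-8·(+1)^-12 = +1.
v=3: a=3^-1·(≡2), b=3^1·(≡1) mod 3; (2|3)=-1, (1|3)=+1; (−1)^{-1·1·1}·(-1)^1·(+1)^-1 = +1.
v=7: a=7^-1·(≡2), b=7^-1·(≡1) mod 7; (2|7)=+1, (1|7)=+1; (−1)^{-1·-1·3}·(+1)^-1·(+1)^-1 = -1.
v=41: a=41^3·(≡27), b=41^2·(≡9) mod 41; (27|41)=-1, (9|41)=+1; (−1)^{3·2·20}·(-1)^2·(+1)^3 = +1.
v=2: v_2(a)=-10, v_2(b)=-12; units ≡ 1, 3 (mod 8); ε·ε+αω+βω = 0·1+-10·1+-12·0 ≡ 0  ⇒  (a,b)_2 = +1.
v=∞: -257439 < 0 and 651 > 0  ⇒  (a,b)_∞ = +1.
v=13: a=13^3·(≡4), b=13^2·(≡3) mod 13; (4|13)=+1, (3|13)=+1; (−1)^{3·2·6}·(+1)^2·(+1)^3 = +1.
Ram(-257439, 651) = {7, 23}; no ℚ_7-point on the conic.

[7, 23]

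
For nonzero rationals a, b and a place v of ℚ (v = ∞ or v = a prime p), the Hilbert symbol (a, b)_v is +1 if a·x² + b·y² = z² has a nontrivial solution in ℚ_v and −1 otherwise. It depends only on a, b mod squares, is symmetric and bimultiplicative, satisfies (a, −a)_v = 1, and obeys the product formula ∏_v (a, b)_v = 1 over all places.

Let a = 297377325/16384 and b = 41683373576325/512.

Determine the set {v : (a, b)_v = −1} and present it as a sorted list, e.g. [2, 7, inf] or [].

[2, 19, 23, 31]

(a, b) ≡ (37, 3007434) mod (ℚ^×)²; places V = {2, 3, 5, 7, 13, 19, 23, 31, 37, ∞}.
(a,b)_2: α=-14, β=-9; u≡5, v≡5 (mod 8); ε(u)ε(v)=0·0, αω(v)=-14·1, βω(u)=-9·1; sum ≡ 1  ⇒  -1.
(a,b)_31: α=0, u≡27; β=1, v≡3 (mod 31); (27|31)=-1, (3|31)=-1; sign (−1)^0·-1^1·-1^0 = -1.
(a,b)_37: α=1, u≡9; β=1, v≡12 (mod 37); (9|37)=+1, (12|37)=+1; sign (−1)^0·+1^1·+1^1 = +1.
(a,b)_5: α=2, u≡2; β=2, v≡4 (mod 5); (2|5)=-1, (4|5)=+1; sign (−1)^0·-1^2·+1^2 = +1.
(a,b)_∞: sgn(37)=+, sgn(3007434)=+, so +1.
(a,b)_3: α=8, u≡1; β=9, v≡1 (mod 3); (1|3)=+1, (1|3)=+1; sign (−1)^0·+1^9·+1^8 = +1.
(a,b)_19: α=0, u≡10; β=1, v≡6 (mod 19); (10|19)=-1, (6|19)=+1; sign (−1)^0·-1^1·+1^0 = -1.
(a,b)_13: α=0, u≡6; β=2, v≡3 (mod 13); (6|13)=-1, (3|13)=+1; sign (−1)^0·-1^2·+1^0 = +1.
(a,b)_7: α=2, u≡4; β=0, v≡5 (mod 7); (4|7)=+1, (5|7)=-1; sign (−1)^0·+1^0·-1^2 = +1.
(a,b)_23: α=0, u≡17; β=1, v≡1 (mod 23); (17|23)=-1, (1|23)=+1; sign (−1)^0·-1^1·+1^0 = -1.
(37, 3007434 / ℚ) ramifies at {2, 19, 23, 31}: a division algebra.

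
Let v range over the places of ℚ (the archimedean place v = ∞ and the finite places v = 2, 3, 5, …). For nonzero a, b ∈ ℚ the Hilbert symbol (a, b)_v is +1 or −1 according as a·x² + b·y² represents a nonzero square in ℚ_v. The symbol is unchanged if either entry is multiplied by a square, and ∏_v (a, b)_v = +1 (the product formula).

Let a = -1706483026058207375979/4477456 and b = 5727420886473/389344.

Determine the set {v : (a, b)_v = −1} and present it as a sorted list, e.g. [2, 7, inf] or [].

Mod squares: a ≡ -3731, b ≡ 782. Check v ∈ {∞, 2, 3, 7, 11, 13, 17, 23, 41}.
v=∞: -3731 < 0 and 782 > 0  ⇒  (a,b)_∞ = +1.
v=7: a=7^1·(≡3), b=7^0·(≡5) mod 7; (3|7)=-1, (5|7)=-1; (−1)^{1·0·3}·(-1)^0·(-1)^1 = -1.
v=13: a=13^1·(≡10), b=13^2·(≡2) mod 13; (10|13)=+1, (2|13)=-1; (−1)^{1·2·6}·(+1)^2·(-1)^1 = -1.
v=23: a=23^-4·(≡2), b=23^-3·(≡15) mod 23; (2|23)=+1, (15|23)=-1; (−1)^{-4·-3·11}·(+1)^-3·(-1)^-4 = +1.
v=11: a=11^6·(≡4), b=11^4·(≡5) mod 11; (4|11)=+1, (5|11)=+1; (−1)^{6·4·5}·(+1)^4·(+1)^6 = +1.
v=41: a=41^3·(≡2), b=41^2·(≡19) mod 41; (2|41)=+1, (19|41)=-1; (−1)^{3·2·20}·(+1)^2·(-1)^3 = -1.
v=2: v_2(a)=-4, v_2(b)=-5; units ≡ 5, 7 (mod 8); ε·ε+αω+βω = 0·1+-4·0+-5·1 ≡ 1  ⇒  (a,b)_2 = -1.
v=17: a=17^2·(≡8), b=17^1·(≡7) mod 17; (8|17)=+1, (7|17)=-1; (−1)^{2·1·8}·(+1)^1·(-1)^2 = +1.
v=3: a=3^12·(≡1), b=3^4·(≡2) mod 3; (1|3)=+1, (2|3)=-1; (−1)^{12·4·1}·(+1)^4·(-1)^12 = +1.
Ram(-3731, 782) = {2, 7, 13, 41}; no ℚ_2-point on the conic.

[2, 7, 13, 41]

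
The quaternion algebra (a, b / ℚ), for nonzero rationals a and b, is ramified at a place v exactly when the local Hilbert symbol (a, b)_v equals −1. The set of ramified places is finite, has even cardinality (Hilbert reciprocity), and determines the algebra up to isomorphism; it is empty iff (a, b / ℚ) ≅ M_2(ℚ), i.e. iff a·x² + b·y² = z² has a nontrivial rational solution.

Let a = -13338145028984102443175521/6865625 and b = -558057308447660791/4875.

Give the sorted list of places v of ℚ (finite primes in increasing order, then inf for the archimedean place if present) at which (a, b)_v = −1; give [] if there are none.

(a, b) ≡ (-2187185, -76245) mod (ℚ^×)²; places V = {2, 3, 5, 7, 11, 13, 17, 19, 23, 31, ∞}.
(a,b)_3: α=0, u≡1; β=-1, v≡1 (mod 3); (1|3)=+1, (1|3)=+1; sign (−1)^0·+1^-1·+1^0 = +1.
(a,b)_7: α=7, u≡1; β=6, v≡6 (mod 7); (1|7)=+1, (6|7)=-1; sign (−1)^0·+1^6·-1^7 = -1.
(a,b)_5: α=-5, u≡2; β=-3, v≡1 (mod 5); (2|5)=-1, (1|5)=+1; sign (−1)^0·-1^-3·+1^-5 = -1.
(a,b)_2: α=0, β=0; u≡7, v≡3 (mod 8); ε(u)ε(v)=1·1, αω(v)=0·1, βω(u)=0·0; sum ≡ 1  ⇒  -1.
(a,b)_∞: sgn(-2187185)=−, sgn(-76245)=−, so -1.
(a,b)_31: α=4, u≡19; β=2, v≡27 (mod 31); (19|31)=+1, (27|31)=-1; sign (−1)^0·+1^2·-1^4 = +1.
(a,b)_13: α=-3, u≡9; β=-1, v≡8 (mod 13); (9|13)=+1, (8|13)=-1; sign (−1)^0·+1^-1·-1^-3 = -1.
(a,b)_17: α=4, u≡9; β=3, v≡3 (mod 17); (9|17)=+1, (3|17)=-1; sign (−1)^0·+1^3·-1^4 = +1.
(a,b)_11: α=3, u≡1; β=2, v≡2 (mod 11); (1|11)=+1, (2|11)=-1; sign (−1)^0·+1^2·-1^3 = -1.
(a,b)_23: α=1, u≡5; β=1, v≡7 (mod 23); (5|23)=-1, (7|23)=-1; sign (−1)^1·-1^1·-1^1 = -1.
(a,b)_19: α=3, u≡16; β=2, v≡15 (mod 19); (16|19)=+1, (15|19)=-1; sign (−1)^0·+1^2·-1^3 = -1.
(-2187185, -76245 / ℚ) ramifies at {2, 5, 7, 11, 13, 19, 23, ∞}: a division algebra.

[2, 5, 7, 11, 13, 19, 23, inf]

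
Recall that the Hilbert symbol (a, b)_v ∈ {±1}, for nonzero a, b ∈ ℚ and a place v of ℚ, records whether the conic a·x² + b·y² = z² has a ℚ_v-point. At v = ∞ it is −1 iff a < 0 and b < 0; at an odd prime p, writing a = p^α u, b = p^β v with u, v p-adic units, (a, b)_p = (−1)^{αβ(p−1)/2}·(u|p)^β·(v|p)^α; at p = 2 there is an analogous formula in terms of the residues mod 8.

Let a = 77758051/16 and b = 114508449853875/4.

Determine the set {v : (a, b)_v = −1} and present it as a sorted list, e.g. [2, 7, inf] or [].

Mod squares: a ≡ 19, b ≡ 124355. Check v ∈ {∞, 2, 3, 5, 7, 11, 17, 19}.
v=11: a=11^0·(≡6), b=11^1·(≡10) mod 11; (6|11)=-1, (10|11)=-1; (−1)^{0·1·5}·(-1)^1·(-1)^0 = -1.
v=7: a=7^2·(≡3), b=7^3·(≡6) mod 7; (3|7)=-1, (6|7)=-1; (−1)^{2·3·3}·(-1)^3·(-1)^2 = -1.
v=19: a=19^1·(≡11), b=19^1·(≡9) mod 19; (11|19)=+1, (9|19)=+1; (−1)^{1·1·9}·(+1)^1·(+1)^1 = -1.
v=3: a=3^0·(≡1), b=3^2·(≡2) mod 3; (1|3)=+1, (2|3)=-1; (−1)^{0·2·1}·(+1)^2·(-1)^0 = +1.
v=2: v_2(a)=-4, v_2(b)=-2; units ≡ 3, 3 (mod 8); ε·ε+αω+βω = 1·1+-4·1+-2·1 ≡ 1  ⇒  (a,b)_2 = -1.
v=∞: 19 > 0 and 124355 > 0  ⇒  (a,b)_∞ = +1.
v=5: a=5^0·(≡1), b=5^3·(≡4) mod 5; (1|5)=+1, (4|5)=+1; (−1)^{0·3·2}·(+1)^3·(+1)^0 = +1.
v=17: a=17^4·(≡4), b=17^5·(≡7) mod 17; (4|17)=+1, (7|17)=-1; (−1)^{4·5·8}·(+1)^5·(-1)^4 = +1.
(19, 124355 / ℚ) ramifies at {2, 7, 11, 19}: a division algebra.

[2, 7, 11, 19]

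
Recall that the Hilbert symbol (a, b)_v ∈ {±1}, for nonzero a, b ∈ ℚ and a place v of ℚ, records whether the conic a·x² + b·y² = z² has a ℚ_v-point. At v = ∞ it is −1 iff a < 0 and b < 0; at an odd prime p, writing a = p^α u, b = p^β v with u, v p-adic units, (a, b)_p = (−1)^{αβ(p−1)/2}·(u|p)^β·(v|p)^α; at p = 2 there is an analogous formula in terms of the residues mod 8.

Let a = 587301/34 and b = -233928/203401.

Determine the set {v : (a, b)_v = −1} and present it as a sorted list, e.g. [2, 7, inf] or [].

Mod squares: a ≡ 14586, b ≡ -2. Check v ∈ {∞, 2, 3, 11, 13, 17, 19, 37, 41}.
v=3: a=3^1·(≡2), b=3^4·(≡1) mod 3; (2|3)=-1, (1|3)=+1; (−1)^{1·4·1}·(-1)^4·(+1)^1 = +1.
v=19: a=19^0·(≡2), b=19^2·(≡6) mod 19; (2|19)=-1, (6|19)=+1; (−1)^{0·2·9}·(-1)^2·(+1)^0 = +1.
v=∞: 14586 > 0 and -2 < 0  ⇒  (a,b)_∞ = +1.
v=2: v_2(a)=-1, v_2(b)=3; units ≡ 5, 7 (mod 8); ε·ε+αω+βω = 0·1+-1·0+3·1 ≡ 1  ⇒  (a,b)_2 = -1.
v=13: a=13^1·(≡10), b=13^0·(≡11) mod 13; (10|13)=+1, (11|13)=-1; (−1)^{1·0·6}·(+1)^0·(-1)^1 = -1.
v=41: a=41^0·(≡21), b=41^-2·(≡32) mod 41; (21|41)=+1, (32|41)=+1; (−1)^{0·-2·20}·(+1)^-2·(+1)^0 = +1.
v=17: a=17^-1·(≡1), b=17^0·(≡2) mod 17; (1|17)=+1, (2|17)=+1; (−1)^{-1·0·8}·(+1)^0·(+1)^-1 = +1.
v=37: a=37^2·(≡5), b=37^0·(≡5) mod 37; (5|37)=-1, (5|37)=-1; (−1)^{2·0·18}·(-1)^0·(-1)^2 = +1.
v=11: a=11^1·(≡8), b=11^-2·(≡1) mod 11; (8|11)=-1, (1|11)=+1; (−1)^{1·-2·5}·(-1)^-2·(+1)^1 = +1.
Ram(14586, -2) = {2, 13}; no ℚ_2-point on the conic.

[2, 13]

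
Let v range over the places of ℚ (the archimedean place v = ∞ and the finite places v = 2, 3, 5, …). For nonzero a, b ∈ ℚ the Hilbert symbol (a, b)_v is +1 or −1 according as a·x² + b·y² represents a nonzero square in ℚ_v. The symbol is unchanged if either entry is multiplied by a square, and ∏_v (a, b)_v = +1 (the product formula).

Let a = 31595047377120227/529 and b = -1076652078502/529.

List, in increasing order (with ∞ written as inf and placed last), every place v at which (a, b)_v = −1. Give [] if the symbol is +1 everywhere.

[2, 7, 11, 17]

(a, b) ≡ (1547, -22) mod (ℚ^×)²; places V = {2, 7, 11, 13, 17, 23, ∞}.
(a,b)_11: α=4, u≡2; β=3, v≡4 (mod 11); (2|11)=-1, (4|11)=+1; sign (−1)^0·-1^3·+1^4 = -1.
(a,b)_13: α=7, u≡2; β=4, v≡10 (mod 13); (2|13)=-1, (10|13)=+1; sign (−1)^0·-1^4·+1^7 = +1.
(a,b)_23: α=-2, u≡12; β=-2, v≡3 (mod 23); (12|23)=+1, (3|23)=+1; sign (−1)^0·+1^-2·+1^-2 = +1.
(a,b)_7: α=1, u≡1; β=2, v≡6 (mod 7); (1|7)=+1, (6|7)=-1; sign (−1)^0·+1^2·-1^1 = -1.
(a,b)_2: α=0, β=1; u≡3, v≡5 (mod 8); ε(u)ε(v)=1·0, αω(v)=0·1, βω(u)=1·1; sum ≡ 1  ⇒  -1.
(a,b)_17: α=3, u≡5; β=2, v≡10 (mod 17); (5|17)=-1, (10|17)=-1; sign (−1)^0·-1^2·-1^3 = -1.
(a,b)_∞: sgn(1547)=+, sgn(-22)=−, so +1.
|Ram(1547, -22)| = 4, even; anisotropic at {2, 7, 11, 17}.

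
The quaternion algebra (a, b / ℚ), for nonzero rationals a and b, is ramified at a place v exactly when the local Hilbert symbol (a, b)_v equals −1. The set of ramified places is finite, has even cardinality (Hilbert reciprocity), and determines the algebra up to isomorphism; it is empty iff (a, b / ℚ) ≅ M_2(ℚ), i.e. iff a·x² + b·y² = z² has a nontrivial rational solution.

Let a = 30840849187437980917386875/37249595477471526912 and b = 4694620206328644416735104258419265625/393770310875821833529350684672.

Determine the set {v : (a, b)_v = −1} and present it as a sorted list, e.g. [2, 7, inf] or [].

Mod squares: a ≡ 33, b ≡ 13299. Check v ∈ {∞, 2, 3, 5, 7, 11, 13, 17, 23, 31}.
v=∞: 33 > 0 and 13299 > 0  ⇒  (a,b)_∞ = +1.
v=5: a=5^4·(≡2), b=5^6·(≡4) mod 5; (2|5)=-1, (4|5)=+1; (−1)^{4·6·2}·(-1)^6·(+1)^4 = +1.
v=11: a=11^3·(≡9), b=11^3·(≡10) mod 11; (9|11)=+1, (10|11)=-1; (−1)^{3·3·5}·(+1)^3·(-1)^3 = +1.
v=13: a=13^10·(≡7), b=13^15·(≡10) mod 13; (7|13)=-1, (10|13)=+1; (−1)^{10·15·6}·(-1)^15·(+1)^10 = -1.
v=31: a=31^2·(≡16), b=31^3·(≡12) mod 31; (16|31)=+1, (12|31)=-1; (−1)^{2·3·15}·(+1)^3·(-1)^2 = +1.
v=7: a=7^-4·(≡5), b=7^-6·(≡3) mod 7; (5|7)=-1, (3|7)=-1; (−1)^{-4·-6·3}·(-1)^-6·(-1)^-4 = +1.
v=17: a=17^-4·(≡1), b=17^-6·(≡12) mod 17; (1|17)=+1, (12|17)=-1; (−1)^{-4·-6·8}·(+1)^-6·(-1)^-4 = +1.
v=3: a=3^-11·(≡2), b=3^-17·(≡2) mod 3; (2|3)=-1, (2|3)=-1; (−1)^{-11·-17·1}·(-1)^-17·(-1)^-11 = -1.
v=2: v_2(a)=-20, v_2(b)=-30; units ≡ 1, 3 (mod 8); ε·ε+αω+βω = 0·1+-20·1+-30·0 ≡ 0  ⇒  (a,b)_2 = +1.
v=23: a=23^4·(≡15), b=23^6·(≡19) mod 23; (15|23)=-1, (19|23)=-1; (−1)^{4·6·11}·(-1)^6·(-1)^4 = +1.
Ram(33, 13299) = {3, 13}; no ℚ_3-point on the conic.

[3, 13]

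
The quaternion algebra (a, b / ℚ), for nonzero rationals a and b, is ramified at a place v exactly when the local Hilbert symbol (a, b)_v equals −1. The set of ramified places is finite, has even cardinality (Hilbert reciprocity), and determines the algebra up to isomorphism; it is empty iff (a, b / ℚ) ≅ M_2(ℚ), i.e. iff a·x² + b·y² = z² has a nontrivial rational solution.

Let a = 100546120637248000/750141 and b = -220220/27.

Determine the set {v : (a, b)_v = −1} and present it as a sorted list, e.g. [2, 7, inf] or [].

(a, b) ≡ (2730, -1365) mod (ℚ^×)²; places V = {2, 3, 5, 7, 11, 13, 17, ∞}.
(a,b)_7: α=-3, u≡5; β=1, v≡2 (mod 7); (5|7)=-1, (2|7)=+1; sign (−1)^1·-1^1·+1^-3 = +1.
(a,b)_5: α=3, u≡4; β=1, v≡3 (mod 5); (4|5)=+1, (3|5)=-1; sign (−1)^0·+1^1·-1^3 = -1.
(a,b)_3: α=-7, u≡1; β=-3, v≡1 (mod 3); (1|3)=+1, (1|3)=+1; sign (−1)^1·+1^-3·+1^-7 = -1.
(a,b)_17: α=2, u≡5; β=0, v≡10 (mod 17); (5|17)=-1, (10|17)=-1; sign (−1)^0·-1^0·-1^2 = +1.
(a,b)_13: α=5, u≡11; β=1, v≡12 (mod 13); (11|13)=-1, (12|13)=+1; sign (−1)^0·-1^1·+1^5 = -1.
(a,b)_2: α=9, β=2; u≡5, v≡3 (mod 8); ε(u)ε(v)=0·1, αω(v)=9·1, βω(u)=2·1; sum ≡ 1  ⇒  -1.
(a,b)_11: α=4, u≡7; β=2, v≡10 (mod 11); (7|11)=-1, (10|11)=-1; sign (−1)^0·-1^2·-1^4 = +1.
(a,b)_∞: sgn(2730)=+, sgn(-1365)=−, so +1.
Ram(2730, -1365) = {2, 3, 5, 13}; no ℚ_2-point on the conic.

[2, 3, 5, 13]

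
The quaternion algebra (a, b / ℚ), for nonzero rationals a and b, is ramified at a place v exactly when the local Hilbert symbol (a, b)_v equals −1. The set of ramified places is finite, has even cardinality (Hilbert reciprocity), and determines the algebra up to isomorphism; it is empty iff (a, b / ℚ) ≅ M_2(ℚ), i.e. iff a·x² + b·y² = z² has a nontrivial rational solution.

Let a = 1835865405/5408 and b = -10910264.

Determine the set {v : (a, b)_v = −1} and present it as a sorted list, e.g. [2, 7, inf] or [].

[2, 31, 37, 41]

Mod squares: a ≡ 85690, b ≡ -2727566. Check v ∈ {∞, 2, 3, 5, 11, 13, 19, 23, 29, 31, 37, 41}.
v=11: a=11^1·(≡10), b=11^0·(≡9) mod 11; (10|11)=-1, (9|11)=+1; (−1)^{1·0·5}·(-1)^0·(+1)^1 = +1.
v=41: a=41^1·(≡21), b=41^1·(≡27) mod 41; (21|41)=+1, (27|41)=-1; (−1)^{1·1·20}·(+1)^1·(-1)^1 = -1.
v=29: a=29^0·(≡22), b=29^1·(≡1) mod 29; (22|29)=+1, (1|29)=+1; (−1)^{0·1·14}·(+1)^1·(+1)^0 = +1.
v=37: a=37^0·(≡18), b=37^1·(≡18) mod 37; (18|37)=-1, (18|37)=-1; (−1)^{0·1·18}·(-1)^1·(-1)^0 = -1.
v=2: v_2(a)=-5, v_2(b)=3; units ≡ 5, 1 (mod 8); ε·ε+αω+βω = 0·0+-5·0+3·1 ≡ 1  ⇒  (a,b)_2 = -1.
v=19: a=19^1·(≡17), b=19^0·(≡11) mod 19; (17|19)=+1, (11|19)=+1; (−1)^{1·0·9}·(+1)^0·(+1)^1 = +1.
v=13: a=13^-2·(≡6), b=13^0·(≡12) mod 13; (6|13)=-1, (12|13)=+1; (−1)^{-2·0·6}·(-1)^0·(+1)^-2 = +1.
v=23: a=23^2·(≡7), b=23^0·(≡16) mod 23; (7|23)=-1, (16|23)=+1; (−1)^{2·0·11}·(-1)^0·(+1)^2 = +1.
v=5: a=5^1·(≡2), b=5^0·(≡1) mod 5; (2|5)=-1, (1|5)=+1; (−1)^{1·0·2}·(-1)^0·(+1)^1 = +1.
v=∞: 85690 > 0 and -2727566 < 0  ⇒  (a,b)_∞ = +1.
v=31: a=31^0·(≡17), b=31^1·(≡30) mod 31; (17|31)=-1, (30|31)=-1; (−1)^{0·1·15}·(-1)^1·(-1)^0 = -1.
v=3: a=3^4·(≡1), b=3^0·(≡1) mod 3; (1|3)=+1, (1|3)=+1; (−1)^{4·0·1}·(+1)^0·(+1)^4 = +1.
|Ram(85690, -2727566)| = 4, even; anisotropic at {2, 31, 37, 41}.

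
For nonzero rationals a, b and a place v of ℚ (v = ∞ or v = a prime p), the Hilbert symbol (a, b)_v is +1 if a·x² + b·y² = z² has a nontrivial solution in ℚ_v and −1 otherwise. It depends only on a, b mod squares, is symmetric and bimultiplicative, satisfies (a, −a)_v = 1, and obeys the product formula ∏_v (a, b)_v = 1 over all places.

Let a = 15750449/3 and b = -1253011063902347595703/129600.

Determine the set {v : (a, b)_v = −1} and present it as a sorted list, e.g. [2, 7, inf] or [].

Mod squares: a ≡ 390507, b ≡ -247. Check v ∈ {∞, 2, 3, 5, 11, 13, 17, 19, 31}.
v=2: v_2(a)=0, v_2(b)=-6; units ≡ 3, 1 (mod 8); ε·ε+αω+βω = 1·0+0·0+-6·1 ≡ 0  ⇒  (a,b)_2 = +1.
v=31: a=31^1·(≡17), b=31^2·(≡28) mod 31; (17|31)=-1, (28|31)=+1; (−1)^{1·2·15}·(-1)^2·(+1)^1 = +1.
v=11: a=11^2·(≡2), b=11^6·(≡8) mod 11; (2|11)=-1, (8|11)=-1; (−1)^{2·6·5}·(-1)^6·(-1)^2 = +1.
v=5: a=5^0·(≡3), b=5^-2·(≡3) mod 5; (3|5)=-1, (3|5)=-1; (−1)^{0·-2·2}·(-1)^-2·(-1)^0 = +1.
v=19: a=19^1·(≡13), b=19^3·(≡11) mod 19; (13|19)=-1, (11|19)=+1; (−1)^{1·3·9}·(-1)^3·(+1)^1 = +1.
v=13: a=13^1·(≡4), b=13^5·(≡5) mod 13; (4|13)=+1, (5|13)=-1; (−1)^{1·5·6}·(+1)^5·(-1)^1 = -1.
v=17: a=17^1·(≡16), b=17^2·(≡1) mod 17; (16|17)=+1, (1|17)=+1; (−1)^{1·2·8}·(+1)^2·(+1)^1 = +1.
v=3: a=3^-1·(≡2), b=3^-4·(≡2) mod 3; (2|3)=-1, (2|3)=-1; (−1)^{-1·-4·1}·(-1)^-4·(-1)^-1 = -1.
v=∞: 390507 > 0 and -247 < 0  ⇒  (a,b)_∞ = +1.
Ram(390507, -247) = {3, 13}; no ℚ_3-point on the conic.

[3, 13]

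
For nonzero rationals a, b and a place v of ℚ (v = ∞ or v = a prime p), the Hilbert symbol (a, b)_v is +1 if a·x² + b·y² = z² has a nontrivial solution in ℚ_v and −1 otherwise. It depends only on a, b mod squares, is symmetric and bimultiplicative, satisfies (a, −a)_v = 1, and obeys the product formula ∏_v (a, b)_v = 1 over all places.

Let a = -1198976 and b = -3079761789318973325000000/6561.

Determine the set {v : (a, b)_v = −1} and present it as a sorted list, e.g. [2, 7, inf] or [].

Mod squares: a ≡ -18734, b ≡ -79373. Check v ∈ {∞, 2, 3, 5, 7, 17, 19, 23, 29}.
v=19: a=19^1·(≡14), b=19^4·(≡6) mod 19; (14|19)=-1, (6|19)=+1; (−1)^{1·4·9}·(-1)^4·(+1)^1 = +1.
v=29: a=29^1·(≡10), b=29^3·(≡8) mod 29; (10|29)=-1, (8|29)=-1; (−1)^{1·3·14}·(-1)^3·(-1)^1 = +1.
v=3: a=3^0·(≡1), b=3^-8·(≡1) mod 3; (1|3)=+1, (1|3)=+1; (−1)^{0·-8·1}·(+1)^-8·(+1)^0 = +1.
v=23: a=23^0·(≡14), b=23^1·(≡17) mod 23; (14|23)=-1, (17|23)=-1; (−1)^{0·1·11}·(-1)^1·(-1)^0 = -1.
v=7: a=7^0·(≡5), b=7^3·(≡1) mod 7; (5|7)=-1, (1|7)=+1; (−1)^{0·3·3}·(-1)^3·(+1)^0 = -1.
v=17: a=17^1·(≡5), b=17^3·(≡7) mod 17; (5|17)=-1, (7|17)=-1; (−1)^{1·3·8}·(-1)^3·(-1)^1 = +1.
v=5: a=5^0·(≡4), b=5^8·(≡3) mod 5; (4|5)=+1, (3|5)=-1; (−1)^{0·8·2}·(+1)^8·(-1)^0 = +1.
v=∞: -18734 < 0 and -79373 < 0  ⇒  (a,b)_∞ = -1.
v=2: v_2(a)=7, v_2(b)=6; units ≡ 1, 3 (mod 8); ε·ε+αω+βω = 0·1+7·1+6·0 ≡ 1  ⇒  (a,b)_2 = -1.
(-18734, -79373 / ℚ) ramifies at {2, 7, 23, ∞}: a division algebra.

[2, 7, 23, inf]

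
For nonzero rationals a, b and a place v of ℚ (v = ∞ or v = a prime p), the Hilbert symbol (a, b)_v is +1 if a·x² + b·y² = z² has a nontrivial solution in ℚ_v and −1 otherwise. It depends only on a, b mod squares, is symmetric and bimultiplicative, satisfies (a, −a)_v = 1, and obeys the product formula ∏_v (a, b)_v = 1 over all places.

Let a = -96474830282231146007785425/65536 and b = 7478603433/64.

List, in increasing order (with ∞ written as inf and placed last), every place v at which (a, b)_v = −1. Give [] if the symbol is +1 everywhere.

(a, b) ≡ (-12673, 2737) mod (ℚ^×)²; places V = {2, 3, 5, 7, 17, 19, 23, 29, ∞}.
(a,b)_19: α=5, u≡7; β=2, v≡1 (mod 19); (7|19)=+1, (1|19)=+1; sign (−1)^0·+1^2·+1^5 = +1.
(a,b)_2: α=-16, β=-6; u≡7, v≡1 (mod 8); ε(u)ε(v)=1·0, αω(v)=-16·0, βω(u)=-6·0; sum ≡ 0  ⇒  +1.
(a,b)_7: α=4, u≡4; β=1, v≡6 (mod 7); (4|7)=+1, (6|7)=-1; sign (−1)^0·+1^1·-1^4 = +1.
(a,b)_17: α=2, u≡13; β=1, v≡2 (mod 17); (13|17)=+1, (2|17)=+1; sign (−1)^0·+1^1·+1^2 = +1.
(a,b)_3: α=2, u≡2; β=2, v≡1 (mod 3); (2|3)=-1, (1|3)=+1; sign (−1)^0·-1^2·+1^2 = +1.
(a,b)_5: α=2, u≡3; β=0, v≡2 (mod 5); (3|5)=-1, (2|5)=-1; sign (−1)^0·-1^0·-1^2 = +1.
(a,b)_29: α=5, u≡10; β=2, v≡26 (mod 29); (10|29)=-1, (26|29)=-1; sign (−1)^0·-1^2·-1^5 = -1.
(a,b)_∞: sgn(-12673)=−, sgn(2737)=+, so +1.
(a,b)_23: α=3, u≡4; β=1, v≡2 (mod 23); (4|23)=+1, (2|23)=+1; sign (−1)^1·+1^1·+1^3 = -1.
Ram(-12673, 2737) = {23, 29}; no ℚ_23-point on the conic.

[23, 29]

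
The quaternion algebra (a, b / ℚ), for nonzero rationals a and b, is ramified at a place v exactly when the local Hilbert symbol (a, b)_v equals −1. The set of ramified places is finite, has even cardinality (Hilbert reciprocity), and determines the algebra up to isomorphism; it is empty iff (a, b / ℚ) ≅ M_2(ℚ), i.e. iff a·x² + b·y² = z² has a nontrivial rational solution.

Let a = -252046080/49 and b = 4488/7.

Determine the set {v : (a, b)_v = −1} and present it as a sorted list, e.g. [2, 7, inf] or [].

[2, 11, 13, 17]

Mod squares: a ≡ -12155, b ≡ 7854. Check v ∈ {∞, 2, 3, 5, 7, 11, 13, 17}.
v=11: a=11^1·(≡10), b=11^1·(≡8) mod 11; (10|11)=-1, (8|11)=-1; (−1)^{1·1·5}·(-1)^1·(-1)^1 = -1.
v=17: a=17^1·(≡15), b=17^1·(≡11) mod 17; (15|17)=+1, (11|17)=-1; (−1)^{1·1·8}·(+1)^1·(-1)^1 = -1.
v=5: a=5^1·(≡1), b=5^0·(≡4) mod 5; (1|5)=+1, (4|5)=+1; (−1)^{1·0·2}·(+1)^0·(+1)^1 = +1.
v=3: a=3^4·(≡1), b=3^1·(≡2) mod 3; (1|3)=+1, (2|3)=-1; (−1)^{4·1·1}·(+1)^1·(-1)^4 = +1.
v=13: a=13^1·(≡4), b=13^0·(≡6) mod 13; (4|13)=+1, (6|13)=-1; (−1)^{1·0·6}·(+1)^0·(-1)^1 = -1.
v=∞: -12155 < 0 and 7854 > 0  ⇒  (a,b)_∞ = +1.
v=7: a=7^-2·(≡1), b=7^-1·(≡1) mod 7; (1|7)=+1, (1|7)=+1; (−1)^{-2·-1·3}·(+1)^-1·(+1)^-2 = +1.
v=2: v_2(a)=8, v_2(b)=3; units ≡ 5, 7 (mod 8); ε·ε+αω+βω = 0·1+8·0+3·1 ≡ 1  ⇒  (a,b)_2 = -1.
Ram(-12155, 7854) = {2, 11, 13, 17}; no ℚ_2-point on the conic.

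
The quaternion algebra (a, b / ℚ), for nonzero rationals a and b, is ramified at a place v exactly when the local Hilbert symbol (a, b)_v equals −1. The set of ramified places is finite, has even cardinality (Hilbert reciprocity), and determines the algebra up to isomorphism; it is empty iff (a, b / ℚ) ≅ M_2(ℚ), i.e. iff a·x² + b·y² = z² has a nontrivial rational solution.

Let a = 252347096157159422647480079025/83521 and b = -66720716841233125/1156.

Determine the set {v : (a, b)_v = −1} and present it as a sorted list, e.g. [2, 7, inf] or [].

(a, b) ≡ (17081, -365893) mod (ℚ^×)²; places V = {2, 3, 5, 11, 17, 19, 29, 31, 37, 41, ∞}.
(a,b)_17: α=-4, u≡8; β=-2, v≡15 (mod 17); (8|17)=+1, (15|17)=+1; sign (−1)^0·+1^-2·+1^-4 = +1.
(a,b)_19: α=3, u≡11; β=2, v≡7 (mod 19); (11|19)=+1, (7|19)=+1; sign (−1)^0·+1^2·+1^3 = +1.
(a,b)_29: α=5, u≡25; β=3, v≡10 (mod 29); (25|29)=+1, (10|29)=-1; sign (−1)^0·+1^3·-1^5 = -1.
(a,b)_5: α=2, u≡1; β=4, v≡2 (mod 5); (1|5)=+1, (2|5)=-1; sign (−1)^0·+1^4·-1^2 = +1.
(a,b)_41: α=2, u≡21; β=0, v≡31 (mod 41); (21|41)=+1, (31|41)=+1; sign (−1)^0·+1^0·+1^2 = +1.
(a,b)_11: α=2, u≡4; β=1, v≡3 (mod 11); (4|11)=+1, (3|11)=+1; sign (−1)^0·+1^1·+1^2 = +1.
(a,b)_3: α=2, u≡2; β=0, v≡2 (mod 3); (2|3)=-1, (2|3)=-1; sign (−1)^0·-1^0·-1^2 = +1.
(a,b)_2: α=0, β=-2; u≡1, v≡3 (mod 8); ε(u)ε(v)=0·1, αω(v)=0·1, βω(u)=-2·0; sum ≡ 0  ⇒  +1.
(a,b)_37: α=2, u≡24; β=1, v≡7 (mod 37); (24|37)=-1, (7|37)=+1; sign (−1)^0·-1^1·+1^2 = -1.
(a,b)_∞: sgn(17081)=+, sgn(-365893)=−, so +1.
(a,b)_31: α=5, u≡30; β=3, v≡18 (mod 31); (30|31)=-1, (18|31)=+1; sign (−1)^1·-1^3·+1^5 = +1.
Ram(17081, -365893) = {29, 37}; no ℚ_29-point on the conic.

[29, 37]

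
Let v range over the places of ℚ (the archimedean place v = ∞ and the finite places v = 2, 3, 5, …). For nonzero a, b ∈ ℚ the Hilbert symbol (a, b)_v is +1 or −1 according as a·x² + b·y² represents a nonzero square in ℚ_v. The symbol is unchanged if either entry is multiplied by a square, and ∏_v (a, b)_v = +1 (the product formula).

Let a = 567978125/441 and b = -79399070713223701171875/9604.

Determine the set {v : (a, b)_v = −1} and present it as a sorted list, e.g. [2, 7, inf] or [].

(a, b) ≡ (908765, -27347) mod (ℚ^×)²; places V = {2, 3, 5, 7, 11, 13, 23, 29, 31, 41, ∞}.
(a,b)_23: α=0, u≡12; β=1, v≡7 (mod 23); (12|23)=+1, (7|23)=-1; sign (−1)^0·+1^1·-1^0 = +1.
(a,b)_∞: sgn(908765)=+, sgn(-27347)=−, so +1.
(a,b)_3: α=-2, u≡2; β=2, v≡1 (mod 3); (2|3)=-1, (1|3)=+1; sign (−1)^0·-1^2·+1^-2 = +1.
(a,b)_31: α=1, u≡1; β=2, v≡11 (mod 31); (1|31)=+1, (11|31)=-1; sign (−1)^0·+1^2·-1^1 = -1.
(a,b)_5: α=5, u≡3; β=10, v≡2 (mod 5); (3|5)=-1, (2|5)=-1; sign (−1)^0·-1^10·-1^5 = -1.
(a,b)_13: α=1, u≡9; β=2, v≡7 (mod 13); (9|13)=+1, (7|13)=-1; sign (−1)^0·+1^2·-1^1 = -1.
(a,b)_7: α=-2, u≡4; β=-4, v≡1 (mod 7); (4|7)=+1, (1|7)=+1; sign (−1)^0·+1^-4·+1^-2 = +1.
(a,b)_2: α=0, β=-2; u≡5, v≡5 (mod 8); ε(u)ε(v)=0·0, αω(v)=0·1, βω(u)=-2·1; sum ≡ 0  ⇒  +1.
(a,b)_29: α=0, u≡27; β=1, v≡27 (mod 29); (27|29)=-1, (27|29)=-1; sign (−1)^0·-1^1·-1^0 = -1.
(a,b)_41: α=1, u≡16; β=3, v≡22 (mod 41); (16|41)=+1, (22|41)=-1; sign (−1)^0·+1^3·-1^1 = -1.
(a,b)_11: α=1, u≡1; β=2, v≡2 (mod 11); (1|11)=+1, (2|11)=-1; sign (−1)^0·+1^2·-1^1 = -1.
|Ram(908765, -27347)| = 6, even; anisotropic at {5, 11, 13, 29, 31, 41}.

[5, 11, 13, 29, 31, 41]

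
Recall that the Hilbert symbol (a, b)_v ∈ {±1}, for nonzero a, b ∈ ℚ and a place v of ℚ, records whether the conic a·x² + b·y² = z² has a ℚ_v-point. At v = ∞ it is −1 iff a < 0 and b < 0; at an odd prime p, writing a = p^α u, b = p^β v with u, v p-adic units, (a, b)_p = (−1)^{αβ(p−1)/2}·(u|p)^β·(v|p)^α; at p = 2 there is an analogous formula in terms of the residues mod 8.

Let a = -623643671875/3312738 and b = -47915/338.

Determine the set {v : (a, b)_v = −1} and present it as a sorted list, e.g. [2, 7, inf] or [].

[5, inf]

(a, b) ≡ (-1190, -70) mod (ℚ^×)²; places V = {2, 3, 5, 7, 11, 13, 17, 37, ∞}.
(a,b)_37: α=2, u≡5; β=2, v≡30 (mod 37); (5|37)=-1, (30|37)=+1; sign (−1)^0·-1^2·+1^2 = +1.
(a,b)_2: α=-1, β=-1; u≡5, v≡5 (mod 8); ε(u)ε(v)=0·0, αω(v)=-1·1, βω(u)=-1·1; sum ≡ 0  ⇒  +1.
(a,b)_17: α=1, u≡15; β=0, v≡13 (mod 17); (15|17)=+1, (13|17)=+1; sign (−1)^0·+1^0·+1^1 = +1.
(a,b)_∞: sgn(-1190)=−, sgn(-70)=−, so -1.
(a,b)_7: α=3, u≡5; β=1, v≡4 (mod 7); (5|7)=-1, (4|7)=+1; sign (−1)^1·-1^1·+1^3 = +1.
(a,b)_11: α=-2, u≡4; β=0, v≡7 (mod 11); (4|11)=+1, (7|11)=-1; sign (−1)^0·+1^0·-1^-2 = +1.
(a,b)_3: α=-4, u≡1; β=0, v≡2 (mod 3); (1|3)=+1, (2|3)=-1; sign (−1)^0·+1^0·-1^-4 = +1.
(a,b)_5: α=7, u≡2; β=1, v≡4 (mod 5); (2|5)=-1, (4|5)=+1; sign (−1)^0·-1^1·+1^7 = -1.
(a,b)_13: α=-2, u≡8; β=-2, v≡8 (mod 13); (8|13)=-1, (8|13)=-1; sign (−1)^0·-1^-2·-1^-2 = +1.
Ram(-1190, -70) = {5, ∞}; no ℚ_5-point on the conic.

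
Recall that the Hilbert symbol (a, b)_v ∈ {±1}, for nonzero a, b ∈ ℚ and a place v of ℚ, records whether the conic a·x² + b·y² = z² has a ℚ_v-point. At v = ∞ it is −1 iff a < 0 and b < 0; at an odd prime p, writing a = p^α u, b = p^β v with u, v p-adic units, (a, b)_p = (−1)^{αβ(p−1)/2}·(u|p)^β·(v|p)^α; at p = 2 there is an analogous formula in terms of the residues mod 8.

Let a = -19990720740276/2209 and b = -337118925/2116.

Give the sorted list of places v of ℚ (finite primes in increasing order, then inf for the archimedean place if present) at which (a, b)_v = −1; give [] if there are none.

Mod squares: a ≡ -6149, b ≡ -7293. Check v ∈ {∞, 2, 3, 5, 11, 13, 17, 23, 43, 47}.
v=11: a=11^1·(≡8), b=11^1·(≡6) mod 11; (8|11)=-1, (6|11)=-1; (−1)^{1·1·5}·(-1)^1·(-1)^1 = -1.
v=∞: -6149 < 0 and -7293 < 0  ⇒  (a,b)_∞ = -1.
v=17: a=17^2·(≡11), b=17^1·(≡16) mod 17; (11|17)=-1, (16|17)=+1; (−1)^{2·1·8}·(-1)^1·(+1)^2 = -1.
v=23: a=23^0·(≡15), b=23^-2·(≡14) mod 23; (15|23)=-1, (14|23)=-1; (−1)^{0·-2·11}·(-1)^-2·(-1)^0 = +1.
v=47: a=47^-2·(≡16), b=47^0·(≡43) mod 47; (16|47)=+1, (43|47)=-1; (−1)^{-2·0·23}·(+1)^0·(-1)^-2 = +1.
v=5: a=5^0·(≡1), b=5^2·(≡3) mod 5; (1|5)=+1, (3|5)=-1; (−1)^{0·2·2}·(+1)^2·(-1)^0 = +1.
v=3: a=3^2·(≡1), b=3^1·(≡2) mod 3; (1|3)=+1, (2|3)=-1; (−1)^{2·1·1}·(+1)^1·(-1)^2 = +1.
v=13: a=13^3·(≡8), b=13^1·(≡11) mod 13; (8|13)=-1, (11|13)=-1; (−1)^{3·1·6}·(-1)^1·(-1)^3 = +1.
v=43: a=43^3·(≡27), b=43^2·(≡9) mod 43; (27|43)=-1, (9|43)=+1; (−1)^{3·2·21}·(-1)^2·(+1)^3 = +1.
v=2: v_2(a)=2, v_2(b)=-2; units ≡ 3, 3 (mod 8); ε·ε+αω+βω = 1·1+2·1+-2·1 ≡ 1  ⇒  (a,b)_2 = -1.
(-6149, -7293 / ℚ) ramifies at {2, 11, 17, ∞}: a division algebra.

[2, 11, 17, inf]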